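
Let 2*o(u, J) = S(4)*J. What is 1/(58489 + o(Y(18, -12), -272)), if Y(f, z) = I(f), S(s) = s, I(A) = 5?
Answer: 1/57945 ≈ 1.7258e-5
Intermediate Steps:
Y(f, z) = 5
o(u, J) = 2*J (o(u, J) = (4*J)/2 = 2*J)
1/(58489 + o(Y(18, -12), -272)) = 1/(58489 + 2*(-272)) = 1/(58489 - 544) = 1/57945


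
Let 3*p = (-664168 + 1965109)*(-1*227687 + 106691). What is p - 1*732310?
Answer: -52470284722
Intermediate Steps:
p = -52469552412 (p = ((-664168 + 1965109)*(-1*227687 + 106691))/3 = (1300941*(-227687 + 106691))/3 = (1300941*(-120996))/3 = (⅓)*(-157408657236) = -52469552412)
p - 1*732310 = -52469552412 - 1*732310 = -52469552412 - 732310 = -52470284722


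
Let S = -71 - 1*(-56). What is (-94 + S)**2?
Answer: 11881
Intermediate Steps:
S = -15 (S = -71 + 56 = -15)
(-94 + S)**2 = (-94 - 15)**2 = (-109)**2 = 11881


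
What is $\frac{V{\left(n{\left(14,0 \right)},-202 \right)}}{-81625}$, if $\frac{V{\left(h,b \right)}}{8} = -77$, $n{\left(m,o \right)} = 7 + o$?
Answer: $\frac{616}{81625} \approx 0.0075467$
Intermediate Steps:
$V{\left(h,b \right)} = -616$ ($V{\left(h,b \right)} = 8 \left(-77\right) = -616$)
$\frac{V{\left(n{\left(14,0 \right)},-202 \right)}}{-81625} = - \frac{616}{-81625} = \left(-616\right) \left(- \frac{1}{81625}\right) = \frac{616}{81625}$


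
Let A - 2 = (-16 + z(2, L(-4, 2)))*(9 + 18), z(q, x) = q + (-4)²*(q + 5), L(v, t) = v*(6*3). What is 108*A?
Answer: 285984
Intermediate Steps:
L(v, t) = 18*v (L(v, t) = v*18 = 18*v)
z(q, x) = 80 + 17*q (z(q, x) = q + 16*(5 + q) = q + (80 + 16*q) = 80 + 17*q)
A = 2648 (A = 2 + (-16 + (80 + 17*2))*(9 + 18) = 2 + (-16 + (80 + 34))*27 = 2 + (-16 + 114)*27 = 2 + 98*27 = 2 + 2646 = 2648)
108*A = 108*2648 = 285984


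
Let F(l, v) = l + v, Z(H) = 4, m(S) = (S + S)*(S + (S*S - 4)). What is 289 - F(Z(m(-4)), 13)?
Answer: 272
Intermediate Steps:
m(S) = 2*S*(-4 + S + S²) (m(S) = (2*S)*(S + (S² - 4)) = (2*S)*(S + (-4 + S²)) = (2*S)*(-4 + S + S²) = 2*S*(-4 + S + S²))
289 - F(Z(m(-4)), 13) = 289 - (4 + 13) = 289 - 1*17 = 289 - 17 = 272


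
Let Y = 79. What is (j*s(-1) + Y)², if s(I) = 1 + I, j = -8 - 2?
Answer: 6241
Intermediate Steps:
j = -10
(j*s(-1) + Y)² = (-10*(1 - 1) + 79)² = (-10*0 + 79)² = (0 + 79)² = 79² = 6241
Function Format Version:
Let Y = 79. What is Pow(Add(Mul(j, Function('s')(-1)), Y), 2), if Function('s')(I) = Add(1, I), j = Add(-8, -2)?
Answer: 6241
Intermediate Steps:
j = -10
Pow(Add(Mul(j, Function('s')(-1)), Y), 2) = Pow(Add(Mul(-10, Add(1, -1)), 79), 2) = Pow(Add(Mul(-10, 0), 79), 2) = Pow(Add(0, 79), 2) = Pow(79, 2) = 6241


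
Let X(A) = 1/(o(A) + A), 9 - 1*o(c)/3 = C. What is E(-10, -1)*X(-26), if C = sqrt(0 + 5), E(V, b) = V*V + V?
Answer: -45/22 - 135*sqrt(5)/22 ≈ -15.767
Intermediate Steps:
E(V, b) = V + V**2 (E(V, b) = V**2 + V = V + V**2)
C = sqrt(5) ≈ 2.2361
o(c) = 27 - 3*sqrt(5)
X(A) = 1/(27 + A - 3*sqrt(5)) (X(A) = 1/((27 - 3*sqrt(5)) + A) = 1/(27 + A - 3*sqrt(5)))
E(-10, -1)*X(-26) = (-10*(1 - 10))/(27 - 26 - 3*sqrt(5)) = (-10*(-9))/(1 - 3*sqrt(5)) = 90/(1 - 3*sqrt(5))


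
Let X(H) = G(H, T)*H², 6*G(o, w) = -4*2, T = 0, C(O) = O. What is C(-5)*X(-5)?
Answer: 500/3 ≈ 166.67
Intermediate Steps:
G(o, w) = -4/3 (G(o, w) = (-4*2)/6 = (⅙)*(-8) = -4/3)
X(H) = -4*H²/3
C(-5)*X(-5) = -(-20)*(-5)²/3 = -(-20)*25/3 = -5*(-100/3) = 500/3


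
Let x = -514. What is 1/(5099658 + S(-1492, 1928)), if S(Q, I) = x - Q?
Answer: 1/5100636 ≈ 1.9605e-7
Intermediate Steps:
S(Q, I) = -514 - Q
1/(5099658 + S(-1492, 1928)) = 1/(5099658 + (-514 - 1*(-1492))) = 1/(5099658 + (-514 + 1492)) = 1/(5099658 + 978) = 1/5100636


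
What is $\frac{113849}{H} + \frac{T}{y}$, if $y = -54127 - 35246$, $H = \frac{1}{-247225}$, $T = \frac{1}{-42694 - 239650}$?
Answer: $- \frac{710242252816169785799}{25233930312} \approx -2.8146 \cdot 10^{10}$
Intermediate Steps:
$T = - \frac{1}{282344}$ ($T = \frac{1}{-282344} = - \frac{1}{282344} \approx -3.5418 \cdot 10^{-6}$)
$H = - \frac{1}{247225} \approx -4.0449 \cdot 10^{-6}$
$y = -89373$
$\frac{113849}{H} + \frac{T}{y} = \frac{113849}{- \frac{1}{247225}} - \frac{1}{282344 \left(-89373\right)} = 113849 \left(-247225\right) - - \frac{1}{25233930312} = -28146319025 + \frac{1}{25233930312} = - \frac{710242252816169785799}{25233930312}$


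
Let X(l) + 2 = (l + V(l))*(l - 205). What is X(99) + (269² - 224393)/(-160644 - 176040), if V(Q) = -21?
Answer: -696056162/84171 ≈ -8269.5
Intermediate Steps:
X(l) = -2 + (-205 + l)*(-21 + l) (X(l) = -2 + (l - 21)*(l - 205) = -2 + (-21 + l)*(-205 + l) = -2 + (-205 + l)*(-21 + l))
X(99) + (269² - 224393)/(-160644 - 176040) = (4303 + 99² - 226*99) + (269² - 224393)/(-160644 - 176040) = (4303 + 9801 - 22374) + (72361 - 224393)/(-336684) = -8270 - 152032*(-1/336684) = -8270 + 38008/84171 = -696056162/84171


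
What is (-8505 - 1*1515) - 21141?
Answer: -31161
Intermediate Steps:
(-8505 - 1*1515) - 21141 = (-8505 - 1515) - 21141 = -10020 - 21141 = -31161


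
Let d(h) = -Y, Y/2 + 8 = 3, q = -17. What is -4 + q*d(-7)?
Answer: -174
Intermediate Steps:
Y = -10 (Y = -16 + 2*3 = -16 + 6 = -10)
d(h) = 10 (d(h) = -1*(-10) = 10)
-4 + q*d(-7) = -4 - 17*10 = -4 - 170 = -174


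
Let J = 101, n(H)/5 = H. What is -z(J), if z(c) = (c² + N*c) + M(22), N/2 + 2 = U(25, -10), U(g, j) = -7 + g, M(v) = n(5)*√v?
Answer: -13433 - 25*√22 ≈ -13550.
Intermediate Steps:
n(H) = 5*H
M(v) = 25*√v (M(v) = (5*5)*√v = 25*√v)
N = 32 (N = -4 + 2*(-7 + 25) = -4 + 2*18 = -4 + 36 = 32)
z(c) = c² + 25*√22 + 32*c (z(c) = (c² + 32*c) + 25*√22 = c² + 25*√22 + 32*c)
-z(J) = -(101² + 25*√22 + 32*101) = -(10201 + 25*√22 + 3232) = -(13433 + 25*√22) = -13433 - 25*√22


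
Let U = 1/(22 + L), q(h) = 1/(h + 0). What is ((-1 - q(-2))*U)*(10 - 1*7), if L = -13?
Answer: -⅙ ≈ -0.16667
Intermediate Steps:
q(h) = 1/h
U = ⅑ (U = 1/(22 - 13) = 1/9 = ⅑ ≈ 0.11111)
((-1 - q(-2))*U)*(10 - 1*7) = ((-1 - 1/(-2))*(⅑))*(10 - 1*7) = ((-1 - 1*(-½))*(⅑))*(10 - 7) = ((-1 + ½)*(⅑))*3 = -½*⅑*3 = -1/18*3 = -⅙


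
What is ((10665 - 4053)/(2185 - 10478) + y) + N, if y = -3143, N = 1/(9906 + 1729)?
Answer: -303342022192/96489055 ≈ -3143.8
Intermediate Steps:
N = 1/11635 ≈ 8.5948e-5
((10665 - 4053)/(2185 - 10478) + y) + N = ((10665 - 4053)/(2185 - 10478) - 3143) + 1/11635 = (6612/(-8293) - 3143) + 1/11635 = (6612*(-1/8293) - 3143) + 1/11635 = (-6612/8293 - 3143) + 1/11635 = -26071511/8293 + 1/11635 = -303342022192/96489055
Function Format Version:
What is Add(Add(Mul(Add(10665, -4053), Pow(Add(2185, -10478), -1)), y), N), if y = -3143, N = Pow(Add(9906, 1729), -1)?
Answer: Rational(-303342022192, 96489055) ≈ -3143.8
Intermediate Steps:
N = Rational(1, 11635) (N = Pow(11635, -1) = Rational(1, 11635) ≈ 8.5948e-5)
Add(Add(Mul(Add(10665, -4053), Pow(Add(2185, -10478), -1)), y), N) = Add(Add(Mul(Add(10665, -4053), Pow(Add(2185, -10478), -1)), -3143), Rational(1, 11635)) = Add(Add(Mul(6612, Pow(-8293, -1)), -3143), Rational(1, 11635)) = Add(Add(Mul(6612, Rational(-1, 8293)), -3143), Rational(1, 11635)) = Add(Add(Rational(-6612, 8293), -3143), Rational(1, 11635)) = Add(Rational(-26071511, 8293), Rational(1, 11635)) = Rational(-303342022192, 96489055)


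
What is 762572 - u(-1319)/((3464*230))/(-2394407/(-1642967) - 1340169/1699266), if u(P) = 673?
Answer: 1871675591143944585159/2454424754966680 ≈ 7.6257e+5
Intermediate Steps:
762572 - u(-1319)/((3464*230))/(-2394407/(-1642967) - 1340169/1699266) = 762572 - 673/((3464*230))/(-2394407/(-1642967) - 1340169/1699266) = 762572 - 673/796720/(-2394407*(-1/1642967) - 1340169*1/1699266) = 762572 - 673*(1/796720)/(23707/16267 - 446723/566422) = 762572 - 673/(796720*6161323313/9213986674) = 762572 - 673*9213986674/(796720*6161323313) = 762572 - 1*3100506515801/2454424754966680 = 762572 - 3100506515801/2454424754966680 = 1871675591143944585159/2454424754966680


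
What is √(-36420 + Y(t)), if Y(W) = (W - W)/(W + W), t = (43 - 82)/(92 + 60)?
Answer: 2*I*√9105 ≈ 190.84*I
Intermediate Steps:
t = -39/152 ≈ -0.25658
Y(W) = 0 (Y(W) = 0/((2*W)) = 0*(1/(2*W)) = 0)
√(-36420 + Y(t)) = √(-36420 + 0) = √(-36420) = 2*I*√9105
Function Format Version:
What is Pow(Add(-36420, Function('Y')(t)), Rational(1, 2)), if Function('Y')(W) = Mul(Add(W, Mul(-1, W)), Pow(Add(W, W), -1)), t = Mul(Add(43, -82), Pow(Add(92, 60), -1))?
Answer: Mul(2, I, Pow(9105, Rational(1, 2))) ≈ Mul(190.84, I)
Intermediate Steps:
t = Rational(-39, 152) (t = Mul(-39, Pow(152, -1)) = Mul(-39, Rational(1, 152)) = Rational(-39, 152) ≈ -0.25658)
Function('Y')(W) = 0 (Function('Y')(W) = Mul(0, Pow(Mul(2, W), -1)) = Mul(0, Mul(Rational(1, 2), Pow(W, -1))) = 0)
Pow(Add(-36420, Function('Y')(t)), Rational(1, 2)) = Pow(Add(-36420, 0), Rational(1, 2)) = Pow(-36420, Rational(1, 2)) = Mul(2, I, Pow(9105, Rational(1, 2)))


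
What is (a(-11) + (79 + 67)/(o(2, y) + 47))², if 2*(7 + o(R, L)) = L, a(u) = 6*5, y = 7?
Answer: 8421604/7569 ≈ 1112.6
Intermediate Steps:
a(u) = 30
o(R, L) = -7 + L/2
(a(-11) + (79 + 67)/(o(2, y) + 47))² = (30 + (79 + 67)/((-7 + (½)*7) + 47))² = (30 + 146/((-7 + 7/2) + 47))² = (30 + 146/(-7/2 + 47))² = (30 + 146/(87/2))² = (30 + 146*(2/87))² = (30 + 292/87)² = (2902/87)² = 8421604/7569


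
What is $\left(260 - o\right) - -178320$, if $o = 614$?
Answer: $177966$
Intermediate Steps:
$\left(260 - o\right) - -178320 = \left(260 - 614\right) - -178320 = \left(260 - 614\right) + 178320 = -354 + 178320 = 177966$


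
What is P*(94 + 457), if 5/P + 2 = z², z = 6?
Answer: 2755/34 ≈ 81.029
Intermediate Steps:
P = 5/34 (P = 5/(-2 + 6²) = 5/(-2 + 36) = 5/34 ≈ 0.14706)
P*(94 + 457) = 5*(94 + 457)/34 = (5/34)*551 = 2755/34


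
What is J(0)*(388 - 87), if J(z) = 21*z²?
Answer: 0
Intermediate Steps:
J(0)*(388 - 87) = (21*0²)*(388 - 87) = (21*0)*301 = 0*301 = 0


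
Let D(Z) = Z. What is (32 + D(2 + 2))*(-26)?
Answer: -936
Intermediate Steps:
(32 + D(2 + 2))*(-26) = (32 + (2 + 2))*(-26) = (32 + 4)*(-26) = 36*(-26) = -936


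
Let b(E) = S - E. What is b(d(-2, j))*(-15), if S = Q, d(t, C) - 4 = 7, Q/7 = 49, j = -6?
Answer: -4980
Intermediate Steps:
Q = 343 (Q = 7*49 = 343)
d(t, C) = 11 (d(t, C) = 4 + 7 = 11)
S = 343
b(E) = 343 - E
b(d(-2, j))*(-15) = (343 - 1*11)*(-15) = (343 - 11)*(-15) = 332*(-15) = -4980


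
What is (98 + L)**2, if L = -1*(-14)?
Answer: 12544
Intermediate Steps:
L = 14
(98 + L)**2 = (98 + 14)**2 = 112**2 = 12544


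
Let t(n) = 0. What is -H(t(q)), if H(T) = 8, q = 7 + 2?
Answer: -8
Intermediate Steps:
q = 9
-H(t(q)) = -1*8 = -8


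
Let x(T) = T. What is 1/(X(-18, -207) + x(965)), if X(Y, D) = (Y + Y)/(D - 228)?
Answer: 145/139937 ≈ 0.0010362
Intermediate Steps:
X(Y, D) = 2*Y/(-228 + D) (X(Y, D) = (2*Y)/(-228 + D) = 2*Y/(-228 + D))
1/(X(-18, -207) + x(965)) = 1/(2*(-18)/(-228 - 207) + 965) = 1/(2*(-18)/(-435) + 965) = 1/(2*(-18)*(-1/435) + 965) = 1/(12/145 + 965) = 1/(139937/145) = 145/139937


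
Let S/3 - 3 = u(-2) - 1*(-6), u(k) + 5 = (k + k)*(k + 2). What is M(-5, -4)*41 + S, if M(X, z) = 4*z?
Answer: -644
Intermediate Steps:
u(k) = -5 + 2*k*(2 + k) (u(k) = -5 + (k + k)*(k + 2) = -5 + (2*k)*(2 + k) = -5 + 2*k*(2 + k))
S = 12 (S = 9 + 3*((-5 + 2*(-2)**2 + 4*(-2)) - 1*(-6)) = 9 + 3*((-5 + 2*4 - 8) + 6) = 9 + 3*((-5 + 8 - 8) + 6) = 9 + 3*(-5 + 6) = 9 + 3*1 = 9 + 3 = 12)
M(-5, -4)*41 + S = (4*(-4))*41 + 12 = -16*41 + 12 = -656 + 12 = -644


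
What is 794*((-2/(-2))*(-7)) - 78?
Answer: -5636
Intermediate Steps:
794*((-2/(-2))*(-7)) - 78 = 794*(-½*(-2)*(-7)) - 78 = 794*(1*(-7)) - 78 = 794*(-7) - 78 = -5558 - 78 = -5636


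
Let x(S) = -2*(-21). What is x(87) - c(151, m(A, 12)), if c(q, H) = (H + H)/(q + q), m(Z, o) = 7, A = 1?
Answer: 6335/151 ≈ 41.954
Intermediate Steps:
c(q, H) = H/q (c(q, H) = (2*H)/((2*q)) = (2*H)*(1/(2*q)) = H/q)
x(S) = 42
x(87) - c(151, m(A, 12)) = 42 - 7/151 = 6335/151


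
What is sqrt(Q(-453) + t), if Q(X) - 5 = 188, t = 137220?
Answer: sqrt(137413) ≈ 370.69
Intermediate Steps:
Q(X) = 193 (Q(X) = 5 + 188 = 193)
sqrt(Q(-453) + t) = sqrt(193 + 137220) = sqrt(137413)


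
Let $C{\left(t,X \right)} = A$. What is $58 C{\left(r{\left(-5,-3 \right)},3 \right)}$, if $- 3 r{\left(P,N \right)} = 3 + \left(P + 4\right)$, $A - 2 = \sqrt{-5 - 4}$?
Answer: $116 + 174 i \approx 116.0 + 174.0 i$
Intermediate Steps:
$A = 2 + 3 i$ ($A = 2 + \sqrt{-5 - 4} = 2 + \sqrt{-9} = 2 + 3 i \approx 2.0 + 3.0 i$)
$r{\left(P,N \right)} = - \frac{7}{3} - \frac{P}{3}$ ($r{\left(P,N \right)} = - \frac{3 + \left(P + 4\right)}{3} = - \frac{3 + \left(4 + P\right)}{3} = - \frac{7 + P}{3} = - \frac{7}{3} - \frac{P}{3}$)
$C{\left(t,X \right)} = 2 + 3 i$
$58 C{\left(r{\left(-5,-3 \right)},3 \right)} = 58 \left(2 + 3 i\right) = 116 + 174 i$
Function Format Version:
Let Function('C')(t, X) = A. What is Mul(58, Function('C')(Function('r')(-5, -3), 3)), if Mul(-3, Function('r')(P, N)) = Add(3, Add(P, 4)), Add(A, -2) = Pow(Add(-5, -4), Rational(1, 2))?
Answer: Add(116, Mul(174, I)) ≈ Add(116.00, Mul(174.00, I))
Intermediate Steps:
A = Add(2, Mul(3, I)) (A = Add(2, Pow(Add(-5, -4), Rational(1, 2))) = Add(2, Pow(-9, Rational(1, 2))) = Add(2, Mul(3, I)) ≈ Add(2.0000, Mul(3.0000, I)))
Function('r')(P, N) = Add(Rational(-7, 3), Mul(Rational(-1, 3), P)) (Function('r')(P, N) = Mul(Rational(-1, 3), Add(3, Add(P, 4))) = Mul(Rational(-1, 3), Add(3, Add(4, P))) = Mul(Rational(-1, 3), Add(7, P)) = Add(Rational(-7, 3), Mul(Rational(-1, 3), P)))
Function('C')(t, X) = Add(2, Mul(3, I))
Mul(58, Function('C')(Function('r')(-5, -3), 3)) = Mul(58, Add(2, Mul(3, I))) = Add(116, Mul(174, I))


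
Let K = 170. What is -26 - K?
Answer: -196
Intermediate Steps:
-26 - K = -26 - 1*170 = -26 - 170 = -196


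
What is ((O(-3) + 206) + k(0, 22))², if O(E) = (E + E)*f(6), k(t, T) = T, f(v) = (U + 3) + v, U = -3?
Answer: 36864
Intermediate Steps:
f(v) = v (f(v) = (-3 + 3) + v = 0 + v = v)
O(E) = 12*E (O(E) = (E + E)*6 = (2*E)*6 = 12*E)
((O(-3) + 206) + k(0, 22))² = ((12*(-3) + 206) + 22)² = ((-36 + 206) + 22)² = (170 + 22)² = 192² = 36864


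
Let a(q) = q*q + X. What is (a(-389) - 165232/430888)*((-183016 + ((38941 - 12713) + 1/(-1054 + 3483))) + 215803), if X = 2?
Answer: 1168337143220730764/130828369 ≈ 8.9303e+9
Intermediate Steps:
a(q) = 2 + q**2 (a(q) = q*q + 2 = q**2 + 2 = 2 + q**2)
(a(-389) - 165232/430888)*((-183016 + ((38941 - 12713) + 1/(-1054 + 3483))) + 215803) = ((2 + (-389)**2) - 165232/430888)*((-183016 + ((38941 - 12713) + 1/(-1054 + 3483))) + 215803) = ((2 + 151321) - 165232*1/430888)*((-183016 + (26228 + 1/2429)) + 215803) = (151323 - 20654/53861)*((-183016 + (26228 + 1/2429)) + 215803) = 8150387449*((-183016 + 63707813/2429) + 215803)/53861 = 8150387449*(-380838051/2429 + 215803)/53861 = (8150387449/53861)*(143347436/2429) = 1168337143220730764/130828369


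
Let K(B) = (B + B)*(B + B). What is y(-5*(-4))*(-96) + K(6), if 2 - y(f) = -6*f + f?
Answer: -9648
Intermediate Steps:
K(B) = 4*B² (K(B) = (2*B)*(2*B) = 4*B²)
y(f) = 2 + 5*f (y(f) = 2 - (-6*f + f) = 2 - (-5)*f = 2 + 5*f)
y(-5*(-4))*(-96) + K(6) = (2 + 5*(-5*(-4)))*(-96) + 4*6² = (2 + 5*20)*(-96) + 4*36 = (2 + 100)*(-96) + 144 = 102*(-96) + 144 = -9792 + 144 = -9648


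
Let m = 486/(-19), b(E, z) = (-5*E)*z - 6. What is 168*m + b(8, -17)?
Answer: -68842/19 ≈ -3623.3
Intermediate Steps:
b(E, z) = -6 - 5*E*z (b(E, z) = -5*E*z - 6 = -6 - 5*E*z)
m = -486/19 (m = 486*(-1/19) = -486/19 ≈ -25.579)
168*m + b(8, -17) = 168*(-486/19) + (-6 - 5*8*(-17)) = -81648/19 + (-6 + 680) = -81648/19 + 674 = -68842/19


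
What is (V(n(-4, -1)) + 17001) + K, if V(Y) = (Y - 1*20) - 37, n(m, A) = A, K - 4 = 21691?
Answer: 38638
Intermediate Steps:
K = 21695 (K = 4 + 21691 = 21695)
V(Y) = -57 + Y (V(Y) = (Y - 20) - 37 = (-20 + Y) - 37 = -57 + Y)
(V(n(-4, -1)) + 17001) + K = ((-57 - 1) + 17001) + 21695 = (-58 + 17001) + 21695 = 16943 + 21695 = 38638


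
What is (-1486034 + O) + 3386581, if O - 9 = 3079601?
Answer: 4980157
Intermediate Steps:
O = 3079610 (O = 9 + 3079601 = 3079610)
(-1486034 + O) + 3386581 = (-1486034 + 3079610) + 3386581 = 1593576 + 3386581 = 4980157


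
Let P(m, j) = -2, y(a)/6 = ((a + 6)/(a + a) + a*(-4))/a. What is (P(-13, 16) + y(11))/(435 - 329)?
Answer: -3095/12826 ≈ -0.24131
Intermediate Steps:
y(a) = 6*(-4*a + (6 + a)/(2*a))/a (y(a) = 6*(((a + 6)/(a + a) + a*(-4))/a) = 6*(((6 + a)/((2*a)) - 4*a)/a) = 6*(((6 + a)*(1/(2*a)) - 4*a)/a) = 6*(((6 + a)/(2*a) - 4*a)/a) = 6*((-4*a + (6 + a)/(2*a))/a) = 6*(-4*a + (6 + a)/(2*a))/a)
(P(-13, 16) + y(11))/(435 - 329) = (-2 + (-24 + 3/11 + 18/11²))/(435 - 329) = (-2 + (-24 + 3*(1/11) + 18*(1/121)))/106 = (-2 + (-24 + 3/11 + 18/121))*(1/106) = (-2 - 2853/121)*(1/106) = -3095/121*1/106 = -3095/12826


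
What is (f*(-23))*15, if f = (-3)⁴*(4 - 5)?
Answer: 27945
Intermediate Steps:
f = -81 (f = 81*(-1) = -81)
(f*(-23))*15 = -81*(-23)*15 = 1863*15 = 27945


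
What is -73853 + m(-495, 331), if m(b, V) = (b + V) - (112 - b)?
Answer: -74624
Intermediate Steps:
m(b, V) = -112 + V + 2*b (m(b, V) = (V + b) + (-112 + b) = -112 + V + 2*b)
-73853 + m(-495, 331) = -73853 + (-112 + 331 + 2*(-495)) = -73853 + (-112 + 331 - 990) = -73853 - 771 = -74624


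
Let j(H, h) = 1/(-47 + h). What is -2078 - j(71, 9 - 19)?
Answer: -118445/57 ≈ -2078.0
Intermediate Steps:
-2078 - j(71, 9 - 19) = -2078 - 1/(-47 + (9 - 19)) = -2078 - 1/(-47 - 10) = -2078 - 1/(-57) = -2078 - 1*(-1/57) = -2078 + 1/57 = -118445/57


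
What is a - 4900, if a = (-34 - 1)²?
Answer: -3675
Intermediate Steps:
a = 1225 (a = (-35)² = 1225)
a - 4900 = 1225 - 4900 = -3675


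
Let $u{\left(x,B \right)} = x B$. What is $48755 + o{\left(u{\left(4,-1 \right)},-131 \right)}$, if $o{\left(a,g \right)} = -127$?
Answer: $48628$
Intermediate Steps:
$u{\left(x,B \right)} = B x$
$48755 + o{\left(u{\left(4,-1 \right)},-131 \right)} = 48755 - 127 = 48628$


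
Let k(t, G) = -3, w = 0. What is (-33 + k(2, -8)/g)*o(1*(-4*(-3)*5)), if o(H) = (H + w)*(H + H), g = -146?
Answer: -17334000/73 ≈ -2.3745e+5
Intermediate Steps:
o(H) = 2*H² (o(H) = (H + 0)*(H + H) = H*(2*H) = 2*H²)
(-33 + k(2, -8)/g)*o(1*(-4*(-3)*5)) = (-33 - 3/(-146))*(2*(1*(-4*(-3)*5))²) = (-33 - 3*(-1/146))*(2*(1*(12*5))²) = (-33 + 3/146)*(2*(1*60)²) = -4815*60²/73 = -4815*3600/73 = -4815/146*7200 = -17334000/73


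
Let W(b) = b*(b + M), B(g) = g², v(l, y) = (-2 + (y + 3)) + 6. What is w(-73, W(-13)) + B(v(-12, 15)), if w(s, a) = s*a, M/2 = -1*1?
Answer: -13751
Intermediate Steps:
v(l, y) = 7 + y (v(l, y) = (-2 + (3 + y)) + 6 = (1 + y) + 6 = 7 + y)
M = -2 (M = 2*(-1*1) = 2*(-1) = -2)
W(b) = b*(-2 + b) (W(b) = b*(b - 2) = b*(-2 + b))
w(s, a) = a*s
w(-73, W(-13)) + B(v(-12, 15)) = -13*(-2 - 13)*(-73) + (7 + 15)² = -13*(-15)*(-73) + 22² = 195*(-73) + 484 = -14235 + 484 = -13751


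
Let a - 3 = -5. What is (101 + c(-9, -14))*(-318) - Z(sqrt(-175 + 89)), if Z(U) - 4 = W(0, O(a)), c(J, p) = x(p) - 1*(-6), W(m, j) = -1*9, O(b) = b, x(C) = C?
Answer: -29569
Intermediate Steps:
a = -2 (a = 3 - 5 = -2)
W(m, j) = -9
c(J, p) = 6 + p (c(J, p) = p - 1*(-6) = p + 6 = 6 + p)
Z(U) = -5 (Z(U) = 4 - 9 = -5)
(101 + c(-9, -14))*(-318) - Z(sqrt(-175 + 89)) = (101 + (6 - 14))*(-318) - 1*(-5) = (101 - 8)*(-318) + 5 = 93*(-318) + 5 = -29574 + 5 = -29569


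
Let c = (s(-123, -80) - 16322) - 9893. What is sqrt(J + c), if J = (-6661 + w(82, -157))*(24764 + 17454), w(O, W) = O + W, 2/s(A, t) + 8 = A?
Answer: I*sqrt(4880702744005)/131 ≈ 16864.0*I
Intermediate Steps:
s(A, t) = 2/(-8 + A)
c = -3434167/131 (c = (2/(-8 - 123) - 16322) - 9893 = (2/(-131) - 16322) - 9893 = (2*(-1/131) - 16322) - 9893 = (-2/131 - 16322) - 9893 = -2138184/131 - 9893 = -3434167/131 ≈ -26215.)
J = -284380448 (J = (-6661 + (82 - 157))*(24764 + 17454) = (-6661 - 75)*42218 = -6736*42218 = -284380448)
sqrt(J + c) = sqrt(-284380448 - 3434167/131) = sqrt(-37257272855/131) = I*sqrt(4880702744005)/131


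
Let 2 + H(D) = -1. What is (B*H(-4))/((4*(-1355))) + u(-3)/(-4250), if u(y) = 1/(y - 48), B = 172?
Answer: 5592421/58739250 ≈ 0.095208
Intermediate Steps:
H(D) = -3 (H(D) = -2 - 1 = -3)
u(y) = 1/(-48 + y)
(B*H(-4))/((4*(-1355))) + u(-3)/(-4250) = (172*(-3))/((4*(-1355))) + 1/(-48 - 3*(-4250)) = -516/(-5420) - 1/4250/(-51) = -516*(-1/5420) - 1/51*(-1/4250) = 129/1355 + 1/216750 = 5592421/58739250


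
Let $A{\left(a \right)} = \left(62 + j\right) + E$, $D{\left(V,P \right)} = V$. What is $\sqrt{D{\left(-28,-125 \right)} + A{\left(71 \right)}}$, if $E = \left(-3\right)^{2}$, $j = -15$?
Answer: $2 \sqrt{7} \approx 5.2915$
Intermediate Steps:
$E = 9$
$A{\left(a \right)} = 56$ ($A{\left(a \right)} = \left(62 - 15\right) + 9 = 47 + 9 = 56$)
$\sqrt{D{\left(-28,-125 \right)} + A{\left(71 \right)}} = \sqrt{-28 + 56} = \sqrt{28} = 2 \sqrt{7}$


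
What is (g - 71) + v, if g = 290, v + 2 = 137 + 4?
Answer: 358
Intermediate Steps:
v = 139 (v = -2 + (137 + 4) = -2 + 141 = 139)
(g - 71) + v = (290 - 71) + 139 = 219 + 139 = 358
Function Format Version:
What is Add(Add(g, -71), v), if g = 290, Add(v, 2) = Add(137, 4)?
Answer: 358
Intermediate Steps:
v = 139 (v = Add(-2, Add(137, 4)) = Add(-2, 141) = 139)
Add(Add(g, -71), v) = Add(Add(290, -71), 139) = Add(219, 139) = 358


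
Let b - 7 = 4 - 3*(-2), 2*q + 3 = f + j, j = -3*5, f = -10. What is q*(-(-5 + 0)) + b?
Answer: -53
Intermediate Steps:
j = -15
q = -14 (q = -3/2 + (-10 - 15)/2 = -3/2 + (½)*(-25) = -3/2 - 25/2 = -14)
b = 17 (b = 7 + (4 - 3*(-2)) = 7 + (4 + 6) = 7 + 10 = 17)
q*(-(-5 + 0)) + b = -(-14)*(-5 + 0) + 17 = -(-14)*(-5) + 17 = -14*5 + 17 = -70 + 17 = -53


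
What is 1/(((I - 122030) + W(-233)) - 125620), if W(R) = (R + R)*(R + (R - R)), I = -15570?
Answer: -1/154642 ≈ -6.4666e-6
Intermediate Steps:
W(R) = 2*R**2 (W(R) = (2*R)*(R + 0) = (2*R)*R = 2*R**2)
1/(((I - 122030) + W(-233)) - 125620) = 1/(((-15570 - 122030) + 2*(-233)**2) - 125620) = 1/((-137600 + 2*54289) - 125620) = 1/((-137600 + 108578) - 125620) = 1/(-29022 - 125620) = 1/(-154642) = -1/154642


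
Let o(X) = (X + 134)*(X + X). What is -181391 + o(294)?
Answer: 70273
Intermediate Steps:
o(X) = 2*X*(134 + X) (o(X) = (134 + X)*(2*X) = 2*X*(134 + X))
-181391 + o(294) = -181391 + 2*294*(134 + 294) = -181391 + 2*294*428 = -181391 + 251664 = 70273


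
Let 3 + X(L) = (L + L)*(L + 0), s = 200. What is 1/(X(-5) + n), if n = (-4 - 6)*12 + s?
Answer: 1/127 ≈ 0.0078740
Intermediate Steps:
n = 80 (n = (-4 - 6)*12 + 200 = -10*12 + 200 = -120 + 200 = 80)
X(L) = -3 + 2*L**2 (X(L) = -3 + (L + L)*(L + 0) = -3 + (2*L)*L = -3 + 2*L**2)
1/(X(-5) + n) = 1/((-3 + 2*(-5)**2) + 80) = 1/((-3 + 2*25) + 80) = 1/((-3 + 50) + 80) = 1/(47 + 80) = 1/127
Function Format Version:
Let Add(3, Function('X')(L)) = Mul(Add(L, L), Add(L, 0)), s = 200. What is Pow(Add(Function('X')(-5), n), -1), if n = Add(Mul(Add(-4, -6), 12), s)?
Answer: Rational(1, 127) ≈ 0.0078740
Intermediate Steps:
n = 80 (n = Add(Mul(Add(-4, -6), 12), 200) = Add(Mul(-10, 12), 200) = Add(-120, 200) = 80)
Function('X')(L) = Add(-3, Mul(2, Pow(L, 2))) (Function('X')(L) = Add(-3, Mul(Add(L, L), Add(L, 0))) = Add(-3, Mul(Mul(2, L), L)) = Add(-3, Mul(2, Pow(L, 2))))
Pow(Add(Function('X')(-5), n), -1) = Pow(Add(Add(-3, Mul(2, Pow(-5, 2))), 80), -1) = Pow(Add(Add(-3, Mul(2, 25)), 80), -1) = Pow(Add(Add(-3, 50), 80), -1) = Pow(Add(47, 80), -1) = Pow(127, -1) = Rational(1, 127)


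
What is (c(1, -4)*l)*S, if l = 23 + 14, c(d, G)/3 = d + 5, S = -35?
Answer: -23310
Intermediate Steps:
c(d, G) = 15 + 3*d (c(d, G) = 3*(d + 5) = 3*(5 + d) = 15 + 3*d)
l = 37
(c(1, -4)*l)*S = ((15 + 3*1)*37)*(-35) = ((15 + 3)*37)*(-35) = (18*37)*(-35) = 666*(-35) = -23310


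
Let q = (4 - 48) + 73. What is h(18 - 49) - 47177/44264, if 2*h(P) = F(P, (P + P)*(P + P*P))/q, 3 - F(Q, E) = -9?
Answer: -1102549/1283656 ≈ -0.85891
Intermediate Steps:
F(Q, E) = 12 (F(Q, E) = 3 - 1*(-9) = 3 + 9 = 12)
q = 29 (q = -44 + 73 = 29)
h(P) = 6/29 (h(P) = (12/29)/2 = (12*(1/29))/2 = (1/2)*(12/29) = 6/29)
h(18 - 49) - 47177/44264 = 6/29 - 47177/44264 = -1102549/1283656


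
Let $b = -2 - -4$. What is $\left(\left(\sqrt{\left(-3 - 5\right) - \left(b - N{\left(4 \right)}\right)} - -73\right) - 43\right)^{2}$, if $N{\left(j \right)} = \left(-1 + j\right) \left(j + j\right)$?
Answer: $\left(30 + \sqrt{14}\right)^{2} \approx 1138.5$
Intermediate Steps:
$N{\left(j \right)} = 2 j \left(-1 + j\right)$ ($N{\left(j \right)} = \left(-1 + j\right) 2 j = 2 j \left(-1 + j\right)$)
$b = 2$ ($b = -2 + 4 = 2$)
$\left(\left(\sqrt{\left(-3 - 5\right) - \left(b - N{\left(4 \right)}\right)} - -73\right) - 43\right)^{2} = \left(\left(\sqrt{\left(-3 - 5\right) + \left(\left(-1\right) 2 + 2 \cdot 4 \left(-1 + 4\right)\right)} - -73\right) - 43\right)^{2} = \left(\left(\sqrt{\left(-3 - 5\right) - \left(2 - 24\right)} + 73\right) - 43\right)^{2} = \left(\left(\sqrt{-8 + \left(-2 + 24\right)} + 73\right) - 43\right)^{2} = \left(\left(\sqrt{-8 + 22} + 73\right) - 43\right)^{2} = \left(\left(\sqrt{14} + 73\right) - 43\right)^{2} = \left(\left(73 + \sqrt{14}\right) - 43\right)^{2} = \left(30 + \sqrt{14}\right)^{2}$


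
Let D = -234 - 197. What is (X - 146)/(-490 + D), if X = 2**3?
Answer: 46/307 ≈ 0.14984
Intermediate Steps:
D = -431
X = 8
(X - 146)/(-490 + D) = (8 - 146)/(-490 - 431) = -138/(-921) = -138*(-1/921) = 46/307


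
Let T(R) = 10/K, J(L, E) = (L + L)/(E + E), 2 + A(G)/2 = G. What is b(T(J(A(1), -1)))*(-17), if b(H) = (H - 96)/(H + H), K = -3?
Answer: -2533/10 ≈ -253.30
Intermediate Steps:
A(G) = -4 + 2*G
J(L, E) = L/E (J(L, E) = (2*L)/((2*E)) = (2*L)*(1/(2*E)) = L/E)
T(R) = -10/3 (T(R) = 10/(-3) = 10*(-⅓) = -10/3)
b(H) = (-96 + H)/(2*H) (b(H) = (-96 + H)/((2*H)) = (-96 + H)*(1/(2*H)) = (-96 + H)/(2*H))
b(T(J(A(1), -1)))*(-17) = ((-96 - 10/3)/(2*(-10/3)))*(-17) = ((½)*(-3/10)*(-298/3))*(-17) = (149/10)*(-17) = -2533/10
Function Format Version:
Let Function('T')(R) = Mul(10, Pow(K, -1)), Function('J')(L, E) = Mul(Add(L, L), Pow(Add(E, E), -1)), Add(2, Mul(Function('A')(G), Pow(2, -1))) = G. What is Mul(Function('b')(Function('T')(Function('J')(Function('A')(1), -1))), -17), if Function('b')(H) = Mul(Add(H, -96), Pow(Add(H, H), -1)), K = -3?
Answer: Rational(-2533, 10) ≈ -253.30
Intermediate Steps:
Function('A')(G) = Add(-4, Mul(2, G))
Function('J')(L, E) = Mul(L, Pow(E, -1)) (Function('J')(L, E) = Mul(Mul(2, L), Pow(Mul(2, E), -1)) = Mul(Mul(2, L), Mul(Rational(1, 2), Pow(E, -1))) = Mul(L, Pow(E, -1)))
Function('T')(R) = Rational(-10, 3) (Function('T')(R) = Mul(10, Pow(-3, -1)) = Mul(10, Rational(-1, 3)) = Rational(-10, 3))
Function('b')(H) = Mul(Rational(1, 2), Pow(H, -1), Add(-96, H)) (Function('b')(H) = Mul(Add(-96, H), Pow(Mul(2, H), -1)) = Mul(Add(-96, H), Mul(Rational(1, 2), Pow(H, -1))) = Mul(Rational(1, 2), Pow(H, -1), Add(-96, H)))
Mul(Function('b')(Function('T')(Function('J')(Function('A')(1), -1))), -17) = Mul(Mul(Rational(1, 2), Pow(Rational(-10, 3), -1), Add(-96, Rational(-10, 3))), -17) = Mul(Mul(Rational(1, 2), Rational(-3, 10), Rational(-298, 3)), -17) = Mul(Rational(149, 10), -17) = Rational(-2533, 10)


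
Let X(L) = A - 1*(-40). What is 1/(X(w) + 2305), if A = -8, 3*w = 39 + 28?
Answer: 1/2337 ≈ 0.00042790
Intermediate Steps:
w = 67/3 (w = (39 + 28)/3 = (⅓)*67 = 67/3 ≈ 22.333)
X(L) = 32 (X(L) = -8 - 1*(-40) = -8 + 40 = 32)
1/(X(w) + 2305) = 1/(32 + 2305) = 1/2337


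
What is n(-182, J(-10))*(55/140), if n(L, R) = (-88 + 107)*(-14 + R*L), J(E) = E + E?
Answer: 54131/2 ≈ 27066.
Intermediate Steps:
J(E) = 2*E
n(L, R) = -266 + 19*L*R (n(L, R) = 19*(-14 + L*R) = -266 + 19*L*R)
n(-182, J(-10))*(55/140) = (-266 + 19*(-182)*(2*(-10)))*(55/140) = (-266 + 19*(-182)*(-20))*(55*(1/140)) = (-266 + 69160)*(11/28) = 68894*(11/28) = 54131/2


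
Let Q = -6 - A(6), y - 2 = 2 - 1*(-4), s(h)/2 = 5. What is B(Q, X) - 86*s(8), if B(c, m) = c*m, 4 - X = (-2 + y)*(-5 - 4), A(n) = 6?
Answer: -1556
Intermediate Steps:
s(h) = 10 (s(h) = 2*5 = 10)
y = 8 (y = 2 + (2 - 1*(-4)) = 2 + (2 + 4) = 2 + 6 = 8)
X = 58 (X = 4 - (-2 + 8)*(-5 - 4) = 4 - 6*(-9) = 4 - 1*(-54) = 4 + 54 = 58)
Q = -12 (Q = -6 - 1*6 = -6 - 6 = -12)
B(Q, X) - 86*s(8) = -12*58 - 86*10 = -696 - 860 = -1556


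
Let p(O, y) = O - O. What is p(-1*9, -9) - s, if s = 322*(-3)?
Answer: 966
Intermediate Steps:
s = -966
p(O, y) = 0
p(-1*9, -9) - s = 0 - 1*(-966) = 0 + 966 = 966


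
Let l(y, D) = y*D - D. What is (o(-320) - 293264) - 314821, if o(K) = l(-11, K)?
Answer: -604245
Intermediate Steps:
l(y, D) = -D + D*y (l(y, D) = D*y - D = -D + D*y)
o(K) = -12*K (o(K) = K*(-1 - 11) = K*(-12) = -12*K)
(o(-320) - 293264) - 314821 = (-12*(-320) - 293264) - 314821 = (3840 - 293264) - 314821 = -289424 - 314821 = -604245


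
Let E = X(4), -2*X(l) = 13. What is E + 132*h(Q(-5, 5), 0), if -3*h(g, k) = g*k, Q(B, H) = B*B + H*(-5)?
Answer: -13/2 ≈ -6.5000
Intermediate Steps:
Q(B, H) = B² - 5*H
X(l) = -13/2 (X(l) = -½*13 = -13/2)
h(g, k) = -g*k/3
E = -13/2 ≈ -6.5000
E + 132*h(Q(-5, 5), 0) = -13/2 + 132*(-⅓*((-5)² - 5*5)*0) = -13/2 + 132*(-⅓*(25 - 25)*0) = -13/2 + 132*(-⅓*0*0) = -13/2 + 132*0 = -13/2 + 0 = -13/2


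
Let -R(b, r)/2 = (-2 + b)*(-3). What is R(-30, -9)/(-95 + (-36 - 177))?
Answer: 48/77 ≈ 0.62338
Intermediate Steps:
R(b, r) = -12 + 6*b (R(b, r) = -2*(-2 + b)*(-3) = -2*(6 - 3*b) = -12 + 6*b)
R(-30, -9)/(-95 + (-36 - 177)) = (-12 + 6*(-30))/(-95 + (-36 - 177)) = (-12 - 180)/(-95 - 213) = -192/(-308) = -192*(-1/308) = 48/77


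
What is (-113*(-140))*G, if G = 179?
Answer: 2831780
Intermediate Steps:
(-113*(-140))*G = -113*(-140)*179 = 15820*179 = 2831780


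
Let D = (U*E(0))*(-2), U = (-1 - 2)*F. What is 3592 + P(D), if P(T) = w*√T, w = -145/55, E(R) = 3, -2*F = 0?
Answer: 3592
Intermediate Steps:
F = 0 (F = -½*0 = 0)
U = 0 (U = (-1 - 2)*0 = -3*0 = 0)
D = 0 (D = (0*3)*(-2) = 0*(-2) = 0)
w = -29/11 (w = -145*1/55 = -29/11 ≈ -2.6364)
P(T) = -29*√T/11
3592 + P(D) = 3592 - 29*√0/11 = 3592 - 29/11*0 = 3592 + 0 = 3592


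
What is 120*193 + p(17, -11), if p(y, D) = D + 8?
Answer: 23157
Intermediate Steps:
p(y, D) = 8 + D
120*193 + p(17, -11) = 120*193 + (8 - 11) = 23160 - 3 = 23157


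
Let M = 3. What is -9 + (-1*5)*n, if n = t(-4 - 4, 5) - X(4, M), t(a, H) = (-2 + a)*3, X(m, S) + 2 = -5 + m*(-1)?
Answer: 86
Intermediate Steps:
X(m, S) = -7 - m (X(m, S) = -2 + (-5 + m*(-1)) = -2 + (-5 - m) = -7 - m)
t(a, H) = -6 + 3*a
n = -19 (n = (-6 + 3*(-4 - 4)) - (-7 - 1*4) = (-6 + 3*(-8)) - (-7 - 4) = (-6 - 24) - 1*(-11) = -30 + 11 = -19)
-9 + (-1*5)*n = -9 - 1*5*(-19) = -9 - 5*(-19) = -9 + 95 = 86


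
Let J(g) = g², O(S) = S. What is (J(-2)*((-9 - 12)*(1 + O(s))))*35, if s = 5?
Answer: -17640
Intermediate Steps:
(J(-2)*((-9 - 12)*(1 + O(s))))*35 = ((-2)²*((-9 - 12)*(1 + 5)))*35 = (4*(-21*6))*35 = (4*(-126))*35 = -504*35 = -17640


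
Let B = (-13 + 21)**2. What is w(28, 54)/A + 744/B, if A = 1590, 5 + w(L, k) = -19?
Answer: 24613/2120 ≈ 11.610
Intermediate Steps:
w(L, k) = -24 (w(L, k) = -5 - 19 = -24)
B = 64 (B = 8**2 = 64)
w(28, 54)/A + 744/B = -24/1590 + 744/64 = -24*1/1590 + 744*(1/64) = -4/265 + 93/8 = 24613/2120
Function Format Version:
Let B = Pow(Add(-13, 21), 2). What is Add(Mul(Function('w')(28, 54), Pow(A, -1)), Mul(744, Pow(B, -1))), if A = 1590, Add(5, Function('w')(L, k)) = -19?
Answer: Rational(24613, 2120) ≈ 11.610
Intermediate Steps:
Function('w')(L, k) = -24 (Function('w')(L, k) = Add(-5, -19) = -24)
B = 64 (B = Pow(8, 2) = 64)
Add(Mul(Function('w')(28, 54), Pow(A, -1)), Mul(744, Pow(B, -1))) = Add(Mul(-24, Pow(1590, -1)), Mul(744, Pow(64, -1))) = Add(Mul(-24, Rational(1, 1590)), Mul(744, Rational(1, 64))) = Add(Rational(-4, 265), Rational(93, 8)) = Rational(24613, 2120)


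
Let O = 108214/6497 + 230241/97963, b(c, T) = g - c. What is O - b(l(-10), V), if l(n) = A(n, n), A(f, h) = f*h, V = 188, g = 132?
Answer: -8270055693/636465611 ≈ -12.994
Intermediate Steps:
l(n) = n² (l(n) = n*n = n²)
b(c, T) = 132 - c
O = 12096843859/636465611 (O = 108214*(1/6497) + 230241*(1/97963) = 108214/6497 + 230241/97963 = 12096843859/636465611 ≈ 19.006)
O - b(l(-10), V) = 12096843859/636465611 - (132 - 1*(-10)²) = 12096843859/636465611 - (132 - 1*100) = 12096843859/636465611 - (132 - 100) = 12096843859/636465611 - 1*32 = 12096843859/636465611 - 32 = -8270055693/636465611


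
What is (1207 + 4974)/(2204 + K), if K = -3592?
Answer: -6181/1388 ≈ -4.4532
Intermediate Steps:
(1207 + 4974)/(2204 + K) = (1207 + 4974)/(2204 - 3592) = 6181/(-1388) = 6181*(-1/1388) = -6181/1388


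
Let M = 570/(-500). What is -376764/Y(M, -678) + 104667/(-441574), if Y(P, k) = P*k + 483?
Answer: -693752666311/2310756742 ≈ -300.23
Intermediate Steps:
M = -57/50 (M = 570*(-1/500) = -57/50 ≈ -1.1400)
Y(P, k) = 483 + P*k
-376764/Y(M, -678) + 104667/(-441574) = -376764/(483 - 57/50*(-678)) + 104667/(-441574) = -376764/(483 + 19323/25) + 104667*(-1/441574) = -376764/31398/25 - 104667/441574 = -376764*25/31398 - 104667/441574 = -1569850/5233 - 104667/441574 = -693752666311/2310756742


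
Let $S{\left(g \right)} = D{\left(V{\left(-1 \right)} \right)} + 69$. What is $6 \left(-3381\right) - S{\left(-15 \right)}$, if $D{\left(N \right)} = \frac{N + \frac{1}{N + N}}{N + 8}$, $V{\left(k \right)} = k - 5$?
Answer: $- \frac{488447}{24} \approx -20352.0$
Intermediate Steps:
$V{\left(k \right)} = -5 + k$
$D{\left(N \right)} = \frac{N + \frac{1}{2 N}}{8 + N}$
$S{\left(g \right)} = \frac{1583}{24}$ ($S{\left(g \right)} = \frac{\frac{1}{2} + \left(-5 - 1\right)^{2}}{\left(-5 - 1\right) \left(8 - 6\right)} + 69 = \frac{\frac{1}{2} + \left(-6\right)^{2}}{\left(-6\right) \left(8 - 6\right)} + 69 = - \frac{\frac{1}{2} + 36}{6 \cdot 2} + 69 = \left(- \frac{1}{6}\right) \frac{1}{2} \cdot \frac{73}{2} + 69 = - \frac{73}{24} + 69 = \frac{1583}{24}$)
$6 \left(-3381\right) - S{\left(-15 \right)} = 6 \left(-3381\right) - \frac{1583}{24} = -20286 - \frac{1583}{24} = - \frac{488447}{24}$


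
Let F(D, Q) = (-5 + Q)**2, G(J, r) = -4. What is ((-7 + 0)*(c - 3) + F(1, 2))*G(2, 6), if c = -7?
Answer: -316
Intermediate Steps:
((-7 + 0)*(c - 3) + F(1, 2))*G(2, 6) = ((-7 + 0)*(-7 - 3) + (-5 + 2)**2)*(-4) = (-7*(-10) + (-3)**2)*(-4) = (70 + 9)*(-4) = 79*(-4) = -316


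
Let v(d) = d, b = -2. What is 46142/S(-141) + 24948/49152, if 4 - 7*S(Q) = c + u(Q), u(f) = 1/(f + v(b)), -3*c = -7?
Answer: 283780690809/1470464 ≈ 1.9299e+5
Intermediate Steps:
c = 7/3 (c = -⅓*(-7) = 7/3 ≈ 2.3333)
u(f) = 1/(-2 + f) (u(f) = 1/(f - 2) = 1/(-2 + f))
S(Q) = 5/21 - 1/(7*(-2 + Q)) (S(Q) = 4/7 - (7/3 + 1/(-2 + Q))/7 = 4/7 + (-⅓ - 1/(7*(-2 + Q))) = 5/21 - 1/(7*(-2 + Q)))
46142/S(-141) + 24948/49152 = 46142/(((-13 + 5*(-141))/(21*(-2 - 141)))) + 24948/49152 = 46142/(((1/21)*(-13 - 705)/(-143))) + 24948*(1/49152) = 46142/(((1/21)*(-1/143)*(-718))) + 2079/4096 = 46142/(718/3003) + 2079/4096 = 46142*(3003/718) + 2079/4096 = 69282213/359 + 2079/4096 = 283780690809/1470464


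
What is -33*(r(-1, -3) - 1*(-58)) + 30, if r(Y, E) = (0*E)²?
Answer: -1884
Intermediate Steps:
r(Y, E) = 0 (r(Y, E) = 0² = 0)
-33*(r(-1, -3) - 1*(-58)) + 30 = -33*(0 - 1*(-58)) + 30 = -33*(0 + 58) + 30 = -33*58 + 30 = -1914 + 30 = -1884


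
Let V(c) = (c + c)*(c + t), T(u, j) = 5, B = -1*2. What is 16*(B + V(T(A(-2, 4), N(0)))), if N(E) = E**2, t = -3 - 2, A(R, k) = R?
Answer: -32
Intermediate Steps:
B = -2
t = -5
V(c) = 2*c*(-5 + c) (V(c) = (c + c)*(c - 5) = (2*c)*(-5 + c) = 2*c*(-5 + c))
16*(B + V(T(A(-2, 4), N(0)))) = 16*(-2 + 2*5*(-5 + 5)) = 16*(-2 + 2*5*0) = 16*(-2 + 0) = 16*(-2) = -32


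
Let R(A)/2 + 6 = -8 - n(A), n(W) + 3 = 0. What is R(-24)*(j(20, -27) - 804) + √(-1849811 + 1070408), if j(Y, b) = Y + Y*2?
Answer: 16368 + I*√779403 ≈ 16368.0 + 882.84*I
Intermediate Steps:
j(Y, b) = 3*Y (j(Y, b) = Y + 2*Y = 3*Y)
n(W) = -3 (n(W) = -3 + 0 = -3)
R(A) = -22 (R(A) = -12 + 2*(-8 - 1*(-3)) = -12 + 2*(-8 + 3) = -12 + 2*(-5) = -12 - 10 = -22)
R(-24)*(j(20, -27) - 804) + √(-1849811 + 1070408) = -22*(3*20 - 804) + √(-1849811 + 1070408) = -22*(60 - 804) + √(-779403) = -22*(-744) + I*√779403 = 16368 + I*√779403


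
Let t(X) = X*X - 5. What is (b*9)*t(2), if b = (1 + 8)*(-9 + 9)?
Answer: 0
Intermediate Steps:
t(X) = -5 + X**2 (t(X) = X**2 - 5 = -5 + X**2)
b = 0 (b = 9*0 = 0)
(b*9)*t(2) = (0*9)*(-5 + 2**2) = 0*(-5 + 4) = 0*(-1) = 0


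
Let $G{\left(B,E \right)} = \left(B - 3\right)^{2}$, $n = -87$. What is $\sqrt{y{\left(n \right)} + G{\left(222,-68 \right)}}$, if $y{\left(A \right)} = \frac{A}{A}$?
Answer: $\sqrt{47962} \approx 219.0$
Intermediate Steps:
$G{\left(B,E \right)} = \left(-3 + B\right)^{2}$
$y{\left(A \right)} = 1$
$\sqrt{y{\left(n \right)} + G{\left(222,-68 \right)}} = \sqrt{1 + \left(-3 + 222\right)^{2}} = \sqrt{1 + 219^{2}} = \sqrt{1 + 47961} = \sqrt{47962}$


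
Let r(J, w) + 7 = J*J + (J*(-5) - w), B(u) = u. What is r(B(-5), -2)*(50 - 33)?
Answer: 765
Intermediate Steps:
r(J, w) = -7 + J**2 - w - 5*J (r(J, w) = -7 + (J*J + (J*(-5) - w)) = -7 + (J**2 + (-5*J - w)) = -7 + (J**2 + (-w - 5*J)) = -7 + (J**2 - w - 5*J) = -7 + J**2 - w - 5*J)
r(B(-5), -2)*(50 - 33) = (-7 + (-5)**2 - 1*(-2) - 5*(-5))*(50 - 33) = (-7 + 25 + 2 + 25)*17 = 45*17 = 765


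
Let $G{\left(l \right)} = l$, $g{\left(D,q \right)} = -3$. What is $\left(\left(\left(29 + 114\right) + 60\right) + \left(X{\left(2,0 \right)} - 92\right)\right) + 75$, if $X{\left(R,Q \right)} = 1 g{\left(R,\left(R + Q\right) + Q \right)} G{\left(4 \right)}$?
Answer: $174$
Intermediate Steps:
$X{\left(R,Q \right)} = -12$ ($X{\left(R,Q \right)} = 1 \left(-3\right) 4 = \left(-3\right) 4 = -12$)
$\left(\left(\left(29 + 114\right) + 60\right) + \left(X{\left(2,0 \right)} - 92\right)\right) + 75 = \left(\left(\left(29 + 114\right) + 60\right) - 104\right) + 75 = \left(\left(143 + 60\right) - 104\right) + 75 = \left(203 - 104\right) + 75 = 99 + 75 = 174$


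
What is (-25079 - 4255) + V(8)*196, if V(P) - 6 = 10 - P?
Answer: -27766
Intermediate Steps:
V(P) = 16 - P (V(P) = 6 + (10 - P) = 16 - P)
(-25079 - 4255) + V(8)*196 = (-25079 - 4255) + (16 - 1*8)*196 = -29334 + (16 - 8)*196 = -29334 + 8*196 = -29334 + 1568 = -27766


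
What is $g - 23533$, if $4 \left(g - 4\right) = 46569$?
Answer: $- \frac{47547}{4} \approx -11887.0$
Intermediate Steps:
$g = \frac{46585}{4}$ ($g = 4 + \frac{1}{4} \cdot 46569 = 4 + \frac{46569}{4} = \frac{46585}{4} \approx 11646.0$)
$g - 23533 = \frac{46585}{4} - 23533 = - \frac{47547}{4}$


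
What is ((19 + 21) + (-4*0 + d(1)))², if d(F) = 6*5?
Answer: 4900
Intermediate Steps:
d(F) = 30
((19 + 21) + (-4*0 + d(1)))² = ((19 + 21) + (-4*0 + 30))² = (40 + (0 + 30))² = (40 + 30)² = 70² = 4900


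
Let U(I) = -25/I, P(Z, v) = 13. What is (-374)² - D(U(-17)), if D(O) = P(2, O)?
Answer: 139863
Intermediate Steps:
D(O) = 13
(-374)² - D(U(-17)) = (-374)² - 1*13 = 139876 - 13 = 139863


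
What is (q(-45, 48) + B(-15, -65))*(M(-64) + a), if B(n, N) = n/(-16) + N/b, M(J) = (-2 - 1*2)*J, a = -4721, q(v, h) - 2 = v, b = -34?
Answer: 48762265/272 ≈ 1.7927e+5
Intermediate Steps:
q(v, h) = 2 + v
M(J) = -4*J (M(J) = (-2 - 2)*J = -4*J)
B(n, N) = -n/16 - N/34 (B(n, N) = n/(-16) + N/(-34) = n*(-1/16) + N*(-1/34) = -n/16 - N/34)
(q(-45, 48) + B(-15, -65))*(M(-64) + a) = ((2 - 45) + (-1/16*(-15) - 1/34*(-65)))*(-4*(-64) - 4721) = (-43 + (15/16 + 65/34))*(256 - 4721) = (-43 + 775/272)*(-4465) = -10921/272*(-4465) = 48762265/272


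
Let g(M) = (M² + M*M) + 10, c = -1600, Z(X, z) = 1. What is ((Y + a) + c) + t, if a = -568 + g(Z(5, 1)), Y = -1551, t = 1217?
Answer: -2490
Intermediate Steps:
g(M) = 10 + 2*M² (g(M) = (M² + M²) + 10 = 2*M² + 10 = 10 + 2*M²)
a = -556 (a = -568 + (10 + 2*1²) = -568 + (10 + 2*1) = -568 + (10 + 2) = -568 + 12 = -556)
((Y + a) + c) + t = ((-1551 - 556) - 1600) + 1217 = (-2107 - 1600) + 1217 = -3707 + 1217 = -2490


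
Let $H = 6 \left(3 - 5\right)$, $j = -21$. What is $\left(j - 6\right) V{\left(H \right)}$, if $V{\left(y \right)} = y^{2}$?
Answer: $-3888$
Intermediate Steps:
$H = -12$ ($H = 6 \left(-2\right) = -12$)
$\left(j - 6\right) V{\left(H \right)} = \left(-21 - 6\right) \left(-12\right)^{2} = \left(-27\right) 144 = -3888$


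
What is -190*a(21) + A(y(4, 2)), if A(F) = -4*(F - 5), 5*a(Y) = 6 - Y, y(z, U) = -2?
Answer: 598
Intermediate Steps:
a(Y) = 6/5 - Y/5 (a(Y) = (6 - Y)/5 = 6/5 - Y/5)
A(F) = 20 - 4*F (A(F) = -4*(-5 + F) = 20 - 4*F)
-190*a(21) + A(y(4, 2)) = -190*(6/5 - ⅕*21) + (20 - 4*(-2)) = -190*(6/5 - 21/5) + (20 + 8) = -190*(-3) + 28 = 570 + 28 = 598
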